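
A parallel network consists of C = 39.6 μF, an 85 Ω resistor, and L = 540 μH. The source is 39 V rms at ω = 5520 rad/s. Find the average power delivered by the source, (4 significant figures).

X_L = ωL = 2.981 Ω
X_C = 1/(ωC) = 4.575 Ω
Parallel: admittances add. Y = 1/R + 1/(jωL) + jωC
Y = (0.01176 − j0.1169) S
|Y| = 0.1175 S → |Z| = 1/|Y| = 8.512 Ω, ∠Z = −∠Y = 84.25°
I = V/|Z| = 4.582 A
P = VI cos φ = 39 × 4.582 × cos(84.25°) = 17.89 W

17.89 W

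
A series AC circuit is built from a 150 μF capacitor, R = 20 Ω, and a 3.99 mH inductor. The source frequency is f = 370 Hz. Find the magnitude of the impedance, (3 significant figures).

21.0 Ω

ω = 2πf = 2325 rad/s
X_L = ωL = 9.28 Ω
X_C = 1/(ωC) = 2.87 Ω
Net reactance X = X_L − X_C = 6.41 Ω
Z = 20.0 + j6.41 Ω
|Z| = √(20.0² + 6.41²) = 21.0 Ω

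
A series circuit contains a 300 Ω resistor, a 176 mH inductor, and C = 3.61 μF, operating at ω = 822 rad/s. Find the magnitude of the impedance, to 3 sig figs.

X_L = ωL = 145 Ω
X_C = 1/(ωC) = 337 Ω
Net reactance X = X_L − X_C = -192 Ω
Z = 300 − j192 Ω
|Z| = √(300² + 192²) = 356 Ω

356 Ω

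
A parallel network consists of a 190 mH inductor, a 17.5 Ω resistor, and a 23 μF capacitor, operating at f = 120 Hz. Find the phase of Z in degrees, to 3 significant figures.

ω = 2πf = 754.0 rad/s
X_L = ωL = 143 Ω
X_C = 1/(ωC) = 57.7 Ω
Parallel: admittances add. Y = 1/R + 1/(jωL) + jωC
Y = (0.0571 + j0.0104) S
|Y| = 0.0581 S → |Z| = 1/|Y| = 17.2 Ω, ∠Z = −∠Y = -10.3°

-10.3°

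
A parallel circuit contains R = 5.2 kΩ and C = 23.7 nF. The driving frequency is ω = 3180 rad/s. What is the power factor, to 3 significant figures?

0.931

X_C = 1/(ωC) = 13300 Ω
Parallel: admittances add. Y = 1/R + jωC
Y = (0.000192 + j7.54e-05) S
|Y| = 0.000207 S → |Z| = 1/|Y| = 4840 Ω, ∠Z = −∠Y = -21.4°
cos φ = cos(-21.4°) = 0.931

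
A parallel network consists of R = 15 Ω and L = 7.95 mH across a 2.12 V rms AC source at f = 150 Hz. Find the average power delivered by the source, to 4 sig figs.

299.6 mW

ω = 2πf = 942.5 rad/s
X_L = ωL = 7.493 Ω
Parallel: admittances add. Y = 1/R + 1/(jωL)
Y = (0.06667 − j0.1335) S
|Y| = 0.1492 S → |Z| = 1/|Y| = 6.703 Ω, ∠Z = −∠Y = 63.46°
I = V/|Z| = 316.3 mA
P = VI cos φ = 2.12 × 0.3163 × cos(63.46°) = 299.6 mW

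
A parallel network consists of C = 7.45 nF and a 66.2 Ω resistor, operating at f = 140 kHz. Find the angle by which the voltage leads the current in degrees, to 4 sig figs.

ω = 2πf = 879600 rad/s
X_C = 1/(ωC) = 152.6 Ω
Parallel: admittances add. Y = 1/R + jωC
Y = (0.01511 + j0.006553) S
|Y| = 0.01647 S → |Z| = 1/|Y| = 60.73 Ω, ∠Z = −∠Y = -23.45°

-23.45°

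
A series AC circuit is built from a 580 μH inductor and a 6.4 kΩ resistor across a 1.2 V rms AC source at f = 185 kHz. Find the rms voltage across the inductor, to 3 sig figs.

0.126 V

ω = 2πf = 1.162e+06 rad/s
X_L = ωL = 674 Ω
Z = 6400 + j674 Ω
|Z| = √(6400² + 674²) = 6440 Ω
I = V/|Z| = 186 μA
V_L = I·|Z_L| = 0.000186 × 674 = 0.126 V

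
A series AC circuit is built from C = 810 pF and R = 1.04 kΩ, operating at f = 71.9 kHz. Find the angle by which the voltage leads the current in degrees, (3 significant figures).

-69.2°

ω = 2πf = 451800 rad/s
X_C = 1/(ωC) = 2730 Ω
Z = 1040 − j2730 Ω
|Z| = √(1040² + 2730²) = 2920 Ω
∠Z = arctan(-2730/1040) = -69.2°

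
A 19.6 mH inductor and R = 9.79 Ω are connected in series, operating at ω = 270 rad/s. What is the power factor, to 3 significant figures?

0.880

X_L = ωL = 5.29 Ω
Z = 9.79 + j5.29 Ω
|Z| = √(9.79² + 5.29²) = 11.1 Ω
∠Z = arctan(5.29/9.79) = 28.4°
cos φ = cos(28.4°) = 0.880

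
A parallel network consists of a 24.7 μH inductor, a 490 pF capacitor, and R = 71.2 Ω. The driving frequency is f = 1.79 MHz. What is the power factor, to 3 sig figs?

ω = 2πf = 1.125e+07 rad/s
X_L = ωL = 278 Ω
X_C = 1/(ωC) = 181 Ω
Parallel: admittances add. Y = 1/R + 1/(jωL) + jωC
Y = (0.0140 + j0.00191) S
|Y| = 0.0142 S → |Z| = 1/|Y| = 70.5 Ω, ∠Z = −∠Y = -7.75°
cos φ = cos(-7.75°) = 0.991

0.991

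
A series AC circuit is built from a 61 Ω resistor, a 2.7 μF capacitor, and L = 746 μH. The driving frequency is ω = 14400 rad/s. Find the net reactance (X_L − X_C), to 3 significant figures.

X_L = ωL = 10.7 Ω
X_C = 1/(ωC) = 25.7 Ω
X = 10.7 − 25.7 = -15.0 Ω

-15.0 Ω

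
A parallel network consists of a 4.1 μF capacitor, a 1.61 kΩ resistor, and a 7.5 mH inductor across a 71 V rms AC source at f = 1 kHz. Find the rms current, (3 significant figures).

325 mA

ω = 2πf = 6283 rad/s
X_L = ωL = 47.1 Ω
X_C = 1/(ωC) = 38.8 Ω
Parallel: admittances add. Y = 1/R + 1/(jωL) + jωC
Y = (0.000621 + j0.00454) S
|Y| = 0.00458 S → |Z| = 1/|Y| = 218 Ω, ∠Z = −∠Y = -82.2°
I = V/|Z| = 71/218 = 325 mA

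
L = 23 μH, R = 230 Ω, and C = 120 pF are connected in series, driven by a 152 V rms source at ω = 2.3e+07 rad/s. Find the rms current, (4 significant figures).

X_L = ωL = 529.0 Ω
X_C = 1/(ωC) = 362.3 Ω
Net reactance X = X_L − X_C = 166.7 Ω
Z = 230.0 + j166.7 Ω
|Z| = √(230.0² + 166.7²) = 284.0 Ω
I = V/|Z| = 152/284.0 = 535.1 mA

535.1 mA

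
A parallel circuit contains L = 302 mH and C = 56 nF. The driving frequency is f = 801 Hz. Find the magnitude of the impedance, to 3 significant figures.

ω = 2πf = 5033 rad/s
X_L = ωL = 1520 Ω
X_C = 1/(ωC) = 3550 Ω
Parallel: admittances add. Y = 1/(jωL) + jωC
Y = (0 − j0.000376) S
|Y| = 0.000376 S → |Z| = 1/|Y| = 2660 Ω, ∠Z = −∠Y = 90.0°

2660 Ω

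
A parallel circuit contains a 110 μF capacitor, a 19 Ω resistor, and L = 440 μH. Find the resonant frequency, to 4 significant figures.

723.4 Hz

ω₀ = 1/√(LC) = 1/√(0.00044 × 0.00011) = 4545 rad/s
f₀ = ω₀/(2π) = 723.4 Hz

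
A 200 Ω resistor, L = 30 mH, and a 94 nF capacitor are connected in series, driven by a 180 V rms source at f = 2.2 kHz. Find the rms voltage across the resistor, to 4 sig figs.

ω = 2πf = 13820 rad/s
X_L = ωL = 414.7 Ω
X_C = 1/(ωC) = 769.6 Ω
Net reactance X = X_L − X_C = -354.9 Ω
Z = 200.0 − j354.9 Ω
|Z| = √(200.0² + 354.9²) = 407.4 Ω
I = V/|Z| = 441.8 mA
V_R = I·|Z_R| = 0.4418 × 200.0 = 88.37 V

88.37 V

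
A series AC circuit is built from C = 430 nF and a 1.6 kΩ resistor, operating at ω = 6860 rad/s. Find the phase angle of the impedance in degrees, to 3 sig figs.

X_C = 1/(ωC) = 339 Ω
Z = 1600 − j339 Ω
|Z| = √(1600² + 339²) = 1640 Ω
∠Z = arctan(-339/1600) = -12.0°

-12.0°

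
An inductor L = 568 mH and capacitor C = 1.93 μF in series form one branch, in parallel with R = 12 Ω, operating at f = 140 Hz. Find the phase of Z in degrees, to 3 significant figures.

-7.65°

ω = 2πf = 879.6 rad/s
X_L = ωL = 500 Ω
X_C = 1/(ωC) = 589 Ω
Branch 1: Z₁ = R = 12.0 Ω
Branch 2 (series LC): Z₂ = j(X_L − X_C) = −j89.4 Ω
Parallel: Z = Z₁Z₂/(Z₁+Z₂), |Z| = 11.9 Ω, ∠Z = -7.65°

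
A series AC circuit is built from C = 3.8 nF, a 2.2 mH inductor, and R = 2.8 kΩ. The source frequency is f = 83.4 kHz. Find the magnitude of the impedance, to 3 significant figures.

2870 Ω

ω = 2πf = 524000 rad/s
X_L = ωL = 1150 Ω
X_C = 1/(ωC) = 502 Ω
Net reactance X = X_L − X_C = 651 Ω
Z = 2800 + j651 Ω
|Z| = √(2800² + 651²) = 2870 Ω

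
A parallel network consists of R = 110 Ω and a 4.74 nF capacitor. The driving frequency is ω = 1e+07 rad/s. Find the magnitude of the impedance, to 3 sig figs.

X_C = 1/(ωC) = 21.1 Ω
Parallel: admittances add. Y = 1/R + jωC
Y = (0.00909 + j0.0474) S
|Y| = 0.0483 S → |Z| = 1/|Y| = 20.7 Ω, ∠Z = −∠Y = -79.1°

20.7 Ω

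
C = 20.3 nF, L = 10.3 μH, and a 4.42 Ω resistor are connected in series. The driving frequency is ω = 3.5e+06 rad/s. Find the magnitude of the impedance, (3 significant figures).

X_L = ωL = 36.0 Ω
X_C = 1/(ωC) = 14.1 Ω
Net reactance X = X_L − X_C = 22.0 Ω
Z = 4.42 + j22.0 Ω
|Z| = √(4.42² + 22.0²) = 22.4 Ω

22.4 Ω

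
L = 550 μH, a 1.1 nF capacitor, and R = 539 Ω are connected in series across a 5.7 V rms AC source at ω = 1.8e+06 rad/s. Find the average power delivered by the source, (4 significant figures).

33.31 mW

X_L = ωL = 990.0 Ω
X_C = 1/(ωC) = 505.1 Ω
Net reactance X = X_L − X_C = 484.9 Ω
Z = 539.0 + j484.9 Ω
|Z| = √(539.0² + 484.9²) = 725.0 Ω
∠Z = arctan(484.9/539.0) = 41.98°
I = V/|Z| = 7.862 mA
P = VI cos φ = 5.7 × 0.007862 × cos(41.98°) = 33.31 mW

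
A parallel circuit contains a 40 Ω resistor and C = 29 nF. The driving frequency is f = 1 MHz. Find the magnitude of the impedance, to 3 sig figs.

5.44 Ω

ω = 2πf = 6.283e+06 rad/s
X_C = 1/(ωC) = 5.49 Ω
Parallel: admittances add. Y = 1/R + jωC
Y = (0.0250 + j0.182) S
|Y| = 0.184 S → |Z| = 1/|Y| = 5.44 Ω, ∠Z = −∠Y = -82.2°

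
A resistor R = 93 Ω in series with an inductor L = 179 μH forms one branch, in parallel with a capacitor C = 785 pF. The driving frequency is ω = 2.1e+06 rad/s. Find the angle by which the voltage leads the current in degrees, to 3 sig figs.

54.1°

X_L = ωL = 376 Ω
X_C = 1/(ωC) = 607 Ω
Branch 1 (R+jX_L): Z₁ = 93.0 + j376 Ω, |Z₁| = 387 Ω
Branch 2 (−jX_C): Z₂ = −j607 Ω
Parallel: Z = Z₁Z₂/(Z₁+Z₂), |Z| = 944 Ω, ∠Z = 54.1°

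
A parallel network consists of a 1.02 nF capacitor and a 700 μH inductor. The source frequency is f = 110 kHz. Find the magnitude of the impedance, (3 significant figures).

734 Ω

ω = 2πf = 691200 rad/s
X_L = ωL = 484 Ω
X_C = 1/(ωC) = 1420 Ω
Parallel: admittances add. Y = 1/(jωL) + jωC
Y = (0 − j0.00136) S
|Y| = 0.00136 S → |Z| = 1/|Y| = 734 Ω, ∠Z = −∠Y = 90.0°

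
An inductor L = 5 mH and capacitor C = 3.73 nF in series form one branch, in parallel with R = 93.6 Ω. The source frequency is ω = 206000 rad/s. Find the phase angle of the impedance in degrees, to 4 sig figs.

X_L = ωL = 1030 Ω
X_C = 1/(ωC) = 1301 Ω
Branch 1: Z₁ = R = 93.60 Ω
Branch 2 (series LC): Z₂ = j(X_L − X_C) = −j271.4 Ω
Parallel: Z = Z₁Z₂/(Z₁+Z₂), |Z| = 88.49 Ω, ∠Z = -19.03°

-19.03°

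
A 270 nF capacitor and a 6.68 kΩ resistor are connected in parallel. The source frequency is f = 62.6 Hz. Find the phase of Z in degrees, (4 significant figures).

-35.35°

ω = 2πf = 393.3 rad/s
X_C = 1/(ωC) = 9416 Ω
Parallel: admittances add. Y = 1/R + jωC
Y = (0.0001497 + j0.0001062) S
|Y| = 0.0001835 S → |Z| = 1/|Y| = 5448 Ω, ∠Z = −∠Y = -35.35°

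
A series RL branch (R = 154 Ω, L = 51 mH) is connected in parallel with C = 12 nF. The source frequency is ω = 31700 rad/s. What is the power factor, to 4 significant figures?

X_L = ωL = 1617 Ω
X_C = 1/(ωC) = 2629 Ω
Branch 1 (R+jX_L): Z₁ = 154.0 + j1617 Ω, |Z₁| = 1624 Ω
Branch 2 (−jX_C): Z₂ = −j2629 Ω
Parallel: Z = Z₁Z₂/(Z₁+Z₂), |Z| = 4170 Ω, ∠Z = 75.91°
cos φ = cos(75.91°) = 0.2435

0.2435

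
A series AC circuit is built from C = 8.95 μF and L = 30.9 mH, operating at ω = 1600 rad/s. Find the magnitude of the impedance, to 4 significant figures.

20.39 Ω

X_L = ωL = 49.44 Ω
X_C = 1/(ωC) = 69.83 Ω
Net reactance X = X_L − X_C = -20.39 Ω
Z = − j20.39 Ω
|Z| = √(0² + 20.39²) = 20.39 Ω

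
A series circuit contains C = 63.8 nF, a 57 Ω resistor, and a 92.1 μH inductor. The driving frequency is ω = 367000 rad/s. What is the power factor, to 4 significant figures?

X_L = ωL = 33.80 Ω
X_C = 1/(ωC) = 42.71 Ω
Net reactance X = X_L − X_C = -8.908 Ω
Z = 57.00 − j8.908 Ω
|Z| = √(57.00² + 8.908²) = 57.69 Ω
∠Z = arctan(-8.908/57.00) = -8.882°
cos φ = cos(-8.882°) = 0.9880

0.9880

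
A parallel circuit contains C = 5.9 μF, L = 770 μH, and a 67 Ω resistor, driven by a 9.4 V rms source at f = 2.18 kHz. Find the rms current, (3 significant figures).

192 mA

ω = 2πf = 13700 rad/s
X_L = ωL = 10.5 Ω
X_C = 1/(ωC) = 12.4 Ω
Parallel: admittances add. Y = 1/R + 1/(jωL) + jωC
Y = (0.0149 − j0.0140) S
|Y| = 0.0205 S → |Z| = 1/|Y| = 48.9 Ω, ∠Z = −∠Y = 43.2°
I = V/|Z| = 9.4/48.9 = 192 mA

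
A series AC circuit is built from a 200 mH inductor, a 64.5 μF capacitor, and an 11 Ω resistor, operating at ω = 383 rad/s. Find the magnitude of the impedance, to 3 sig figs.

37.8 Ω

X_L = ωL = 76.6 Ω
X_C = 1/(ωC) = 40.5 Ω
Net reactance X = X_L − X_C = 36.1 Ω
Z = 11.0 + j36.1 Ω
|Z| = √(11.0² + 36.1²) = 37.8 Ω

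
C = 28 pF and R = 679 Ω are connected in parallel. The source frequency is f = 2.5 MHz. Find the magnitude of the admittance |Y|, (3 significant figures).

ω = 2πf = 1.571e+07 rad/s
X_C = 1/(ωC) = 2270 Ω
Parallel: admittances add. Y = 1/R + jωC
Y = (0.00147 + j0.000440) S
|Y| = 0.00154 S → |Z| = 1/|Y| = 651 Ω, ∠Z = −∠Y = -16.6°

1.54 mS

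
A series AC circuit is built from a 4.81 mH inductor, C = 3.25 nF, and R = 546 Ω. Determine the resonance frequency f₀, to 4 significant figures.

40.25 kHz

ω₀ = 1/√(LC) = 1/√(0.00481 × 3.25e-09) = 252900 rad/s
f₀ = ω₀/(2π) = 40.25 kHz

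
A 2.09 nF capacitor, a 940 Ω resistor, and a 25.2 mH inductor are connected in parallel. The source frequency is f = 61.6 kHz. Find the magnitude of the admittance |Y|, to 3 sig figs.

ω = 2πf = 387000 rad/s
X_L = ωL = 9750 Ω
X_C = 1/(ωC) = 1240 Ω
Parallel: admittances add. Y = 1/R + 1/(jωL) + jωC
Y = (0.00106 + j0.000706) S
|Y| = 0.00128 S → |Z| = 1/|Y| = 783 Ω, ∠Z = −∠Y = -33.6°

1.28 mS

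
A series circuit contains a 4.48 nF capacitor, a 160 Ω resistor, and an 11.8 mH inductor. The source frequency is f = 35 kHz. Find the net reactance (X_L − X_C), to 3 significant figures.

ω = 2πf = 219900 rad/s
X_L = ωL = 2590 Ω
X_C = 1/(ωC) = 1020 Ω
X = 2590 − 1020 = 1580 Ω

1580 Ω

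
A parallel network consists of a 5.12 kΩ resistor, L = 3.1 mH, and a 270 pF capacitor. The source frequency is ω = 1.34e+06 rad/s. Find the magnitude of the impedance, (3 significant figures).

4350 Ω

X_L = ωL = 4150 Ω
X_C = 1/(ωC) = 2760 Ω
Parallel: admittances add. Y = 1/R + 1/(jωL) + jωC
Y = (0.000195 + j0.000121) S
|Y| = 0.000230 S → |Z| = 1/|Y| = 4350 Ω, ∠Z = −∠Y = -31.8°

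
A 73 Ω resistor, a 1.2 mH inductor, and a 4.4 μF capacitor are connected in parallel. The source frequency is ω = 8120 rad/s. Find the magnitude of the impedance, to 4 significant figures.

14.64 Ω

X_L = ωL = 9.744 Ω
X_C = 1/(ωC) = 27.99 Ω
Parallel: admittances add. Y = 1/R + 1/(jωL) + jωC
Y = (0.01370 − j0.06690) S
|Y| = 0.06829 S → |Z| = 1/|Y| = 14.64 Ω, ∠Z = −∠Y = 78.43°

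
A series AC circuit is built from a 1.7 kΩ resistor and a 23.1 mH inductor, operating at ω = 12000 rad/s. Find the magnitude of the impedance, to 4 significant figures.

1722 Ω

X_L = ωL = 277.2 Ω
Z = 1700 + j277.2 Ω
|Z| = √(1700² + 277.2²) = 1722 Ω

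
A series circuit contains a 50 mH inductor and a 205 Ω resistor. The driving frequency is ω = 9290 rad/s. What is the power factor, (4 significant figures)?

0.4038

X_L = ωL = 464.5 Ω
Z = 205.0 + j464.5 Ω
|Z| = √(205.0² + 464.5²) = 507.7 Ω
∠Z = arctan(464.5/205.0) = 66.19°
cos φ = cos(66.19°) = 0.4038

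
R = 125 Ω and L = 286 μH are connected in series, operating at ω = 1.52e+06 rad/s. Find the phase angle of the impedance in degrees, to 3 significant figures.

X_L = ωL = 435 Ω
Z = 125 + j435 Ω
|Z| = √(125² + 435²) = 452 Ω
∠Z = arctan(435/125) = 74.0°

74.0°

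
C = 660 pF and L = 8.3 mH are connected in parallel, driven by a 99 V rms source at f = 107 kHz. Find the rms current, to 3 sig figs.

26.2 mA

ω = 2πf = 672300 rad/s
X_L = ωL = 5580 Ω
X_C = 1/(ωC) = 2250 Ω
Parallel: admittances add. Y = 1/(jωL) + jωC
Y = (0 + j0.000265) S
|Y| = 0.000265 S → |Z| = 1/|Y| = 3780 Ω, ∠Z = −∠Y = -90.0°
I = V/|Z| = 99/3780 = 26.2 mA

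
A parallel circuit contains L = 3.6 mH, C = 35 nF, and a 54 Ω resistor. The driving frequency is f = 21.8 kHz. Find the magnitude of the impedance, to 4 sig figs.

53.41 Ω

ω = 2πf = 137000 rad/s
X_L = ωL = 493.1 Ω
X_C = 1/(ωC) = 208.6 Ω
Parallel: admittances add. Y = 1/R + 1/(jωL) + jωC
Y = (0.01852 + j0.002766) S
|Y| = 0.01872 S → |Z| = 1/|Y| = 53.41 Ω, ∠Z = −∠Y = -8.495°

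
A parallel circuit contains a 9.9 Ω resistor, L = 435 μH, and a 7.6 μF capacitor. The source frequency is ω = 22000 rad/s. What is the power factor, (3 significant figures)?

X_L = ωL = 9.57 Ω
X_C = 1/(ωC) = 5.98 Ω
Parallel: admittances add. Y = 1/R + 1/(jωL) + jωC
Y = (0.101 + j0.0627) S
|Y| = 0.119 S → |Z| = 1/|Y| = 8.41 Ω, ∠Z = −∠Y = -31.8°
cos φ = cos(-31.8°) = 0.850

0.850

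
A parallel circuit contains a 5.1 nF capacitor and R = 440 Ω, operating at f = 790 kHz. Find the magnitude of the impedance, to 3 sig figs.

39.3 Ω

ω = 2πf = 4.964e+06 rad/s
X_C = 1/(ωC) = 39.5 Ω
Parallel: admittances add. Y = 1/R + jωC
Y = (0.00227 + j0.0253) S
|Y| = 0.0254 S → |Z| = 1/|Y| = 39.3 Ω, ∠Z = −∠Y = -84.9°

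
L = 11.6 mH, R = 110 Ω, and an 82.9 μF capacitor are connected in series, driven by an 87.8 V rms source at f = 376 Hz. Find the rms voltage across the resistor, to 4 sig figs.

86.05 V

ω = 2πf = 2362 rad/s
X_L = ωL = 27.40 Ω
X_C = 1/(ωC) = 5.106 Ω
Net reactance X = X_L − X_C = 22.30 Ω
Z = 110.0 + j22.30 Ω
|Z| = √(110.0² + 22.30²) = 112.2 Ω
I = V/|Z| = 782.3 mA
V_R = I·|Z_R| = 0.7823 × 110.0 = 86.05 V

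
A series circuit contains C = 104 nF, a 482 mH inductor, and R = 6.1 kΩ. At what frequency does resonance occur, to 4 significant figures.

710.9 Hz

ω₀ = 1/√(LC) = 1/√(0.482 × 1.04e-07) = 4466 rad/s
f₀ = ω₀/(2π) = 710.9 Hz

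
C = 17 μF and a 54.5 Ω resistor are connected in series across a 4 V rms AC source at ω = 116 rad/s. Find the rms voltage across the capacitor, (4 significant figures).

3.977 V

X_C = 1/(ωC) = 507.1 Ω
Z = 54.50 − j507.1 Ω
|Z| = √(54.50² + 507.1²) = 510.0 Ω
I = V/|Z| = 7.843 mA
V_C = I·|Z_C| = 0.007843 × 507.1 = 3.977 V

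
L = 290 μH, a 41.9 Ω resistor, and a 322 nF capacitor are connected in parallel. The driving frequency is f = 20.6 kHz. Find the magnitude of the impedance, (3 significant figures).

ω = 2πf = 129400 rad/s
X_L = ωL = 37.5 Ω
X_C = 1/(ωC) = 24.0 Ω
Parallel: admittances add. Y = 1/R + 1/(jωL) + jωC
Y = (0.0239 + j0.0150) S
|Y| = 0.0282 S → |Z| = 1/|Y| = 35.5 Ω, ∠Z = −∠Y = -32.2°

35.5 Ω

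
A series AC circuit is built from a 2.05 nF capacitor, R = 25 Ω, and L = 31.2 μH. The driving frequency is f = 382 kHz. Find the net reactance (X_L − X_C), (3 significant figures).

ω = 2πf = 2.4e+06 rad/s
X_L = ωL = 74.9 Ω
X_C = 1/(ωC) = 203 Ω
X = 74.9 − 203 = -128 Ω

-128 Ω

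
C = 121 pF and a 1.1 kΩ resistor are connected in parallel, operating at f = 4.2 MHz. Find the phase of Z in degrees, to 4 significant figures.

ω = 2πf = 2.639e+07 rad/s
X_C = 1/(ωC) = 313.2 Ω
Parallel: admittances add. Y = 1/R + jωC
Y = (0.0009091 + j0.003193) S
|Y| = 0.003320 S → |Z| = 1/|Y| = 301.2 Ω, ∠Z = −∠Y = -74.11°

-74.11°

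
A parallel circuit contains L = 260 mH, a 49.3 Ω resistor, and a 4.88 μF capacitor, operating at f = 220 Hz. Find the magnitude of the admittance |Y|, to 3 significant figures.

ω = 2πf = 1382 rad/s
X_L = ωL = 359 Ω
X_C = 1/(ωC) = 148 Ω
Parallel: admittances add. Y = 1/R + 1/(jωL) + jωC
Y = (0.0203 + j0.00396) S
|Y| = 0.0207 S → |Z| = 1/|Y| = 48.4 Ω, ∠Z = −∠Y = -11.1°

20.7 mS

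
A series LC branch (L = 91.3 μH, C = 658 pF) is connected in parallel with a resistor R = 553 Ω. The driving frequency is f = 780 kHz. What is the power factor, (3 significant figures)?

ω = 2πf = 4.901e+06 rad/s
X_L = ωL = 447 Ω
X_C = 1/(ωC) = 310 Ω
Branch 1: Z₁ = R = 553 Ω
Branch 2 (series LC): Z₂ = j(X_L − X_C) = j137 Ω
Parallel: Z = Z₁Z₂/(Z₁+Z₂), |Z| = 133 Ω, ∠Z = 76.1°
cos φ = cos(76.1°) = 0.241

0.241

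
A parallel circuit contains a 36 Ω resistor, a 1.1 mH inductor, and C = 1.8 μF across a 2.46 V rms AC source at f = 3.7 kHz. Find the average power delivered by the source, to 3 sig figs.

168 mW

ω = 2πf = 23250 rad/s
X_L = ωL = 25.6 Ω
X_C = 1/(ωC) = 23.9 Ω
Parallel: admittances add. Y = 1/R + 1/(jωL) + jωC
Y = (0.0278 + j0.00274) S
|Y| = 0.0279 S → |Z| = 1/|Y| = 35.8 Ω, ∠Z = −∠Y = -5.64°
I = V/|Z| = 68.7 mA
P = VI cos φ = 2.46 × 0.0687 × cos(-5.64°) = 168 mW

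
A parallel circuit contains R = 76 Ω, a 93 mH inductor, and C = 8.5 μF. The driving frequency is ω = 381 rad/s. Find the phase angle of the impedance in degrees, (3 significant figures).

62.2°

X_L = ωL = 35.4 Ω
X_C = 1/(ωC) = 309 Ω
Parallel: admittances add. Y = 1/R + 1/(jωL) + jωC
Y = (0.0132 − j0.0250) S
|Y| = 0.0282 S → |Z| = 1/|Y| = 35.4 Ω, ∠Z = −∠Y = 62.2°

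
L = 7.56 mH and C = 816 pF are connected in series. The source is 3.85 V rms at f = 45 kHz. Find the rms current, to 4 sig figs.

ω = 2πf = 282700 rad/s
X_L = ωL = 2138 Ω
X_C = 1/(ωC) = 4334 Ω
Net reactance X = X_L − X_C = -2197 Ω
Z = − j2197 Ω
|Z| = √(0² + 2197²) = 2197 Ω
I = V/|Z| = 3.85/2197 = 1.753 mA

1.753 mA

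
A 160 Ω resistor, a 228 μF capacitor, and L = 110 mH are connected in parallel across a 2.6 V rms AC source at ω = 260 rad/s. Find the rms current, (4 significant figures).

65.27 mA

X_L = ωL = 28.60 Ω
X_C = 1/(ωC) = 16.87 Ω
Parallel: admittances add. Y = 1/R + 1/(jωL) + jωC
Y = (0.006250 + j0.02431) S
|Y| = 0.02511 S → |Z| = 1/|Y| = 39.83 Ω, ∠Z = −∠Y = -75.58°
I = V/|Z| = 2.6/39.83 = 65.27 mA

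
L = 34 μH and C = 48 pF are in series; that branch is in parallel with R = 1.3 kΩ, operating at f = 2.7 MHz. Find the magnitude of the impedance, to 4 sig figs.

582.3 Ω

ω = 2πf = 1.696e+07 rad/s
X_L = ωL = 576.8 Ω
X_C = 1/(ωC) = 1228 Ω
Branch 1: Z₁ = R = 1300 Ω
Branch 2 (series LC): Z₂ = j(X_L − X_C) = −j651.3 Ω
Parallel: Z = Z₁Z₂/(Z₁+Z₂), |Z| = 582.3 Ω, ∠Z = -63.39°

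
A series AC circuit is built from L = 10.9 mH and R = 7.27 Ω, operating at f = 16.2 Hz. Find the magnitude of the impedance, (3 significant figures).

7.35 Ω

ω = 2πf = 101.8 rad/s
X_L = ωL = 1.11 Ω
Z = 7.27 + j1.11 Ω
|Z| = √(7.27² + 1.11²) = 7.35 Ω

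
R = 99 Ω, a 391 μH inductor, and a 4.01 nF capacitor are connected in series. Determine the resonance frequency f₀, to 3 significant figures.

ω₀ = 1/√(LC) = 1/√(0.000391 × 4.01e-09) = 798600 rad/s
f₀ = ω₀/(2π) = 127 kHz

127 kHz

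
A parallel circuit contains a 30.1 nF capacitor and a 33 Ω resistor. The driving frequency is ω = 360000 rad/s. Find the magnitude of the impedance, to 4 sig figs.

X_C = 1/(ωC) = 92.28 Ω
Parallel: admittances add. Y = 1/R + jωC
Y = (0.03030 + j0.01084) S
|Y| = 0.03218 S → |Z| = 1/|Y| = 31.07 Ω, ∠Z = −∠Y = -19.68°

31.07 Ω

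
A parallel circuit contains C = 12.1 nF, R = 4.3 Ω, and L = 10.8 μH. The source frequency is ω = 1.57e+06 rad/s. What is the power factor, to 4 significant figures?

X_L = ωL = 16.96 Ω
X_C = 1/(ωC) = 52.64 Ω
Parallel: admittances add. Y = 1/R + 1/(jωL) + jωC
Y = (0.2326 − j0.03998) S
|Y| = 0.2360 S → |Z| = 1/|Y| = 4.238 Ω, ∠Z = −∠Y = 9.754°
cos φ = cos(9.754°) = 0.9855

0.9855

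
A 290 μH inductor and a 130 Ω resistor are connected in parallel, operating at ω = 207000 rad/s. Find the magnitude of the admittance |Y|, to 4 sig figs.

18.35 mS

X_L = ωL = 60.03 Ω
Parallel: admittances add. Y = 1/R + 1/(jωL)
Y = (0.007692 − j0.01666) S
|Y| = 0.01835 S → |Z| = 1/|Y| = 54.50 Ω, ∠Z = −∠Y = 65.21°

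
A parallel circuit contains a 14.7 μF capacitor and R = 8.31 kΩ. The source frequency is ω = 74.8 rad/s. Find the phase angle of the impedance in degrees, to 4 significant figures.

X_C = 1/(ωC) = 909.5 Ω
Parallel: admittances add. Y = 1/R + jωC
Y = (0.0001203 + j0.001100) S
|Y| = 0.001106 S → |Z| = 1/|Y| = 904.1 Ω, ∠Z = −∠Y = -83.75°

-83.75°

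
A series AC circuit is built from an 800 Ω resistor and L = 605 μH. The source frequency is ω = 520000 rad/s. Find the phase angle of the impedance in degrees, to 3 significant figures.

X_L = ωL = 315 Ω
Z = 800 + j315 Ω
|Z| = √(800² + 315²) = 860 Ω
∠Z = arctan(315/800) = 21.5°

21.5°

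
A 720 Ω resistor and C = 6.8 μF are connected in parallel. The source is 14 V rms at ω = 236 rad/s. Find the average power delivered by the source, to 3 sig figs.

X_C = 1/(ωC) = 623 Ω
Parallel: admittances add. Y = 1/R + jωC
Y = (0.00139 + j0.00160) S
|Y| = 0.00212 S → |Z| = 1/|Y| = 471 Ω, ∠Z = −∠Y = -49.1°
I = V/|Z| = 29.7 mA
P = VI cos φ = 14 × 0.0297 × cos(-49.1°) = 272 mW

272 mW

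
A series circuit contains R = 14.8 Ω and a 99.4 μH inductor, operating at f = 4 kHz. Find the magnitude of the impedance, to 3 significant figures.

ω = 2πf = 25130 rad/s
X_L = ωL = 2.50 Ω
Z = 14.8 + j2.50 Ω
|Z| = √(14.8² + 2.50²) = 15.0 Ω

15.0 Ω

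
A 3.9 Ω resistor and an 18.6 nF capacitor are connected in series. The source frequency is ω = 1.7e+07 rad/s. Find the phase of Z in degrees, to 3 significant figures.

X_C = 1/(ωC) = 3.16 Ω
Z = 3.90 − j3.16 Ω
|Z| = √(3.90² + 3.16²) = 5.02 Ω
∠Z = arctan(-3.16/3.90) = -39.0°

-39.0°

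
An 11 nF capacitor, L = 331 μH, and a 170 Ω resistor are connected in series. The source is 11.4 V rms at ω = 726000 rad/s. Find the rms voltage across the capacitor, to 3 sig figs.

6.95 V

X_L = ωL = 240 Ω
X_C = 1/(ωC) = 125 Ω
Net reactance X = X_L − X_C = 115 Ω
Z = 170 + j115 Ω
|Z| = √(170² + 115²) = 205 Ω
I = V/|Z| = 55.5 mA
V_C = I·|Z_C| = 0.0555 × 125 = 6.95 V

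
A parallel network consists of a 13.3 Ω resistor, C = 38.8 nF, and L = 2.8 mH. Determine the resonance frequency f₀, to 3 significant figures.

15.3 kHz

ω₀ = 1/√(LC) = 1/√(0.0028 × 3.88e-08) = 95940 rad/s
f₀ = ω₀/(2π) = 15.3 kHz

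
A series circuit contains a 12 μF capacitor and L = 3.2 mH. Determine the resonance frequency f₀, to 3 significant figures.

ω₀ = 1/√(LC) = 1/√(0.0032 × 1.2e-05) = 5103 rad/s
f₀ = ω₀/(2π) = 812 Hz

812 Hz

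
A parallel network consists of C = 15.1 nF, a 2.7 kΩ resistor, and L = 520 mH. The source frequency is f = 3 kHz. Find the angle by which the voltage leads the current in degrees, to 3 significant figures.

ω = 2πf = 18850 rad/s
X_L = ωL = 9800 Ω
X_C = 1/(ωC) = 3510 Ω
Parallel: admittances add. Y = 1/R + 1/(jωL) + jωC
Y = (0.000370 + j0.000183) S
|Y| = 0.000413 S → |Z| = 1/|Y| = 2420 Ω, ∠Z = −∠Y = -26.2°

-26.2°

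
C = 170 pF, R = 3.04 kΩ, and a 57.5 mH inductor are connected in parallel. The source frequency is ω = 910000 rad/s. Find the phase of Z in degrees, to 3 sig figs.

-22.4°

X_L = ωL = 52300 Ω
X_C = 1/(ωC) = 6460 Ω
Parallel: admittances add. Y = 1/R + 1/(jωL) + jωC
Y = (0.000329 + j0.000136) S
|Y| = 0.000356 S → |Z| = 1/|Y| = 2810 Ω, ∠Z = −∠Y = -22.4°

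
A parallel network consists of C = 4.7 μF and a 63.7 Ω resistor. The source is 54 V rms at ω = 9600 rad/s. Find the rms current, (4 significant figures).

2.580 A

X_C = 1/(ωC) = 22.16 Ω
Parallel: admittances add. Y = 1/R + jωC
Y = (0.01570 + j0.04512) S
|Y| = 0.04777 S → |Z| = 1/|Y| = 20.93 Ω, ∠Z = −∠Y = -70.82°
I = V/|Z| = 54/20.93 = 2.580 A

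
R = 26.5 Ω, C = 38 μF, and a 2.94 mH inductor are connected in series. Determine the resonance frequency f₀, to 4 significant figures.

ω₀ = 1/√(LC) = 1/√(0.00294 × 3.8e-05) = 2992 rad/s
f₀ = ω₀/(2π) = 476.2 Hz

476.2 Hz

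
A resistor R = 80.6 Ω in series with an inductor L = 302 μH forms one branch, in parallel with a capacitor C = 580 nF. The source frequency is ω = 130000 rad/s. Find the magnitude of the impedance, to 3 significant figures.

14.0 Ω

X_L = ωL = 39.3 Ω
X_C = 1/(ωC) = 13.3 Ω
Branch 1 (R+jX_L): Z₁ = 80.6 + j39.3 Ω, |Z₁| = 89.7 Ω
Branch 2 (−jX_C): Z₂ = −j13.3 Ω
Parallel: Z = Z₁Z₂/(Z₁+Z₂), |Z| = 14.0 Ω, ∠Z = -81.9°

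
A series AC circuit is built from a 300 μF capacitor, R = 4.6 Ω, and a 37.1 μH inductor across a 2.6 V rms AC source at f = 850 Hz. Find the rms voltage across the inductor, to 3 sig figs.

0.112 V

ω = 2πf = 5341 rad/s
X_L = ωL = 0.198 Ω
X_C = 1/(ωC) = 0.624 Ω
Net reactance X = X_L − X_C = -0.426 Ω
Z = 4.60 − j0.426 Ω
|Z| = √(4.60² + 0.426²) = 4.62 Ω
I = V/|Z| = 563 mA
V_L = I·|Z_L| = 0.563 × 0.198 = 0.112 V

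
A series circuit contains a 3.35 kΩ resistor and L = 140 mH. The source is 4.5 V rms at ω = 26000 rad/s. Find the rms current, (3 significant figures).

910 μA

X_L = ωL = 3640 Ω
Z = 3350 + j3640 Ω
|Z| = √(3350² + 3640²) = 4950 Ω
I = V/|Z| = 4.5/4950 = 910 μA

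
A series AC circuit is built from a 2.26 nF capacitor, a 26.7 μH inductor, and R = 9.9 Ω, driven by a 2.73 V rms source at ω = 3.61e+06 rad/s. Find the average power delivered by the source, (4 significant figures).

94.16 mW

X_L = ωL = 96.39 Ω
X_C = 1/(ωC) = 122.6 Ω
Net reactance X = X_L − X_C = -26.18 Ω
Z = 9.900 − j26.18 Ω
|Z| = √(9.900² + 26.18²) = 27.99 Ω
∠Z = arctan(-26.18/9.900) = -69.29°
I = V/|Z| = 97.53 mA
P = VI cos φ = 2.73 × 0.09753 × cos(-69.29°) = 94.16 mW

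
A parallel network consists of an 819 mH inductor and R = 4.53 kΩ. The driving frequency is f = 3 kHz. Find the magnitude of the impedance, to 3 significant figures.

4350 Ω

ω = 2πf = 18850 rad/s
X_L = ωL = 15400 Ω
Parallel: admittances add. Y = 1/R + 1/(jωL)
Y = (0.000221 − j6.48e-05) S
|Y| = 0.000230 S → |Z| = 1/|Y| = 4350 Ω, ∠Z = −∠Y = 16.4°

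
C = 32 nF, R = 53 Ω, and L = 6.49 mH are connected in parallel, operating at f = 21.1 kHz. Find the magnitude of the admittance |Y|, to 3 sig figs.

19.1 mS

ω = 2πf = 132600 rad/s
X_L = ωL = 860 Ω
X_C = 1/(ωC) = 236 Ω
Parallel: admittances add. Y = 1/R + 1/(jωL) + jωC
Y = (0.0189 + j0.00308) S
|Y| = 0.0191 S → |Z| = 1/|Y| = 52.3 Ω, ∠Z = −∠Y = -9.27°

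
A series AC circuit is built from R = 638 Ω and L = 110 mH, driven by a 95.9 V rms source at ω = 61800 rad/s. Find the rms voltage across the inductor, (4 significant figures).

X_L = ωL = 6798 Ω
Z = 638.0 + j6798 Ω
|Z| = √(638.0² + 6798²) = 6828 Ω
I = V/|Z| = 14.05 mA
V_L = I·|Z_L| = 0.01405 × 6798 = 95.48 V

95.48 V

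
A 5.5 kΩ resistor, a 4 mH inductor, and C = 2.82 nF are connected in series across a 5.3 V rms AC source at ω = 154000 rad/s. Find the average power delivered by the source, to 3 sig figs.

4.67 mW

X_L = ωL = 616 Ω
X_C = 1/(ωC) = 2300 Ω
Net reactance X = X_L − X_C = -1690 Ω
Z = 5500 − j1690 Ω
|Z| = √(5500² + 1690²) = 5750 Ω
∠Z = arctan(-1690/5500) = -17.0°
I = V/|Z| = 921 μA
P = VI cos φ = 5.3 × 0.000921 × cos(-17.0°) = 4.67 mW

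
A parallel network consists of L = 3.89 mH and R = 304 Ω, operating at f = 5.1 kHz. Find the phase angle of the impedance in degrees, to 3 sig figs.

67.7°

ω = 2πf = 32040 rad/s
X_L = ωL = 125 Ω
Parallel: admittances add. Y = 1/R + 1/(jωL)
Y = (0.00329 − j0.00802) S
|Y| = 0.00867 S → |Z| = 1/|Y| = 115 Ω, ∠Z = −∠Y = 67.7°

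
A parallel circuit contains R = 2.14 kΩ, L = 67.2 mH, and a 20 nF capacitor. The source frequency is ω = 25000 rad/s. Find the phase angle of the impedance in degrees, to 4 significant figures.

11.52°

X_L = ωL = 1680 Ω
X_C = 1/(ωC) = 2000 Ω
Parallel: admittances add. Y = 1/R + 1/(jωL) + jωC
Y = (0.0004673 − j9.524e-05) S
|Y| = 0.0004769 S → |Z| = 1/|Y| = 2097 Ω, ∠Z = −∠Y = 11.52°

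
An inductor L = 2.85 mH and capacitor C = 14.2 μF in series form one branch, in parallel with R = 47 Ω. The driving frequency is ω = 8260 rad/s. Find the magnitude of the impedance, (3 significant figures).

14.3 Ω

X_L = ωL = 23.5 Ω
X_C = 1/(ωC) = 8.53 Ω
Branch 1: Z₁ = R = 47.0 Ω
Branch 2 (series LC): Z₂ = j(X_L − X_C) = j15.0 Ω
Parallel: Z = Z₁Z₂/(Z₁+Z₂), |Z| = 14.3 Ω, ∠Z = 72.3°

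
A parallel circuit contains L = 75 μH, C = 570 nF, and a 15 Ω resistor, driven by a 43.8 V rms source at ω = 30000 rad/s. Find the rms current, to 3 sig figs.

18.9 A

X_L = ωL = 2.25 Ω
X_C = 1/(ωC) = 58.5 Ω
Parallel: admittances add. Y = 1/R + 1/(jωL) + jωC
Y = (0.0667 − j0.427) S
|Y| = 0.433 S → |Z| = 1/|Y| = 2.31 Ω, ∠Z = −∠Y = 81.1°
I = V/|Z| = 43.8/2.31 = 18.9 A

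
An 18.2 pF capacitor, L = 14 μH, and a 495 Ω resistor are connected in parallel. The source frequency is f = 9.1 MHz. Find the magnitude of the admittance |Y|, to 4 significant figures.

2.031 mS

ω = 2πf = 5.718e+07 rad/s
X_L = ωL = 800.5 Ω
X_C = 1/(ωC) = 961.0 Ω
Parallel: admittances add. Y = 1/R + 1/(jωL) + jωC
Y = (0.002020 − j0.0002086) S
|Y| = 0.002031 S → |Z| = 1/|Y| = 492.4 Ω, ∠Z = −∠Y = 5.896°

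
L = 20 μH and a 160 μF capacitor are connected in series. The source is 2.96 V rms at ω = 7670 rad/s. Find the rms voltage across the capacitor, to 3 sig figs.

3.65 V

X_L = ωL = 0.153 Ω
X_C = 1/(ωC) = 0.815 Ω
Net reactance X = X_L − X_C = -0.661 Ω
Z = − j0.661 Ω
|Z| = √(0² + 0.661²) = 0.661 Ω
I = V/|Z| = 4.47 A
V_C = I·|Z_C| = 4.47 × 0.815 = 3.65 V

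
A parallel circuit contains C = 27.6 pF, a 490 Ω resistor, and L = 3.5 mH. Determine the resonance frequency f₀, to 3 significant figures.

512 kHz

ω₀ = 1/√(LC) = 1/√(0.0035 × 2.76e-11) = 3.217e+06 rad/s
f₀ = ω₀/(2π) = 512 kHz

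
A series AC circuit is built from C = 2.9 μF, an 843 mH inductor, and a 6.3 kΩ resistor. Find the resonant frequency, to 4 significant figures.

101.8 Hz

ω₀ = 1/√(LC) = 1/√(0.843 × 2.9e-06) = 639.6 rad/s
f₀ = ω₀/(2π) = 101.8 Hz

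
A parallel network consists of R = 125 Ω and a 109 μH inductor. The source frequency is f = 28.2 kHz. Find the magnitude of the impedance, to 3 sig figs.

ω = 2πf = 177200 rad/s
X_L = ωL = 19.3 Ω
Parallel: admittances add. Y = 1/R + 1/(jωL)
Y = (0.00800 − j0.0518) S
|Y| = 0.0524 S → |Z| = 1/|Y| = 19.1 Ω, ∠Z = −∠Y = 81.2°

19.1 Ω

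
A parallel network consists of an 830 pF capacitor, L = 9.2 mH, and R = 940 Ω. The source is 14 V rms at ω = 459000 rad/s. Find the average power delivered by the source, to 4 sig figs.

X_L = ωL = 4223 Ω
X_C = 1/(ωC) = 2625 Ω
Parallel: admittances add. Y = 1/R + 1/(jωL) + jωC
Y = (0.001064 + j0.0001442) S
|Y| = 0.001074 S → |Z| = 1/|Y| = 931.5 Ω, ∠Z = −∠Y = -7.717°
I = V/|Z| = 15.03 mA
P = VI cos φ = 14 × 0.01503 × cos(-7.717°) = 208.5 mW

208.5 mW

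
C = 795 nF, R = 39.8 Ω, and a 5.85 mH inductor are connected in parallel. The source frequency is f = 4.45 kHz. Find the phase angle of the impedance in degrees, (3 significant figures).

-32.7°

ω = 2πf = 27960 rad/s
X_L = ωL = 164 Ω
X_C = 1/(ωC) = 45.0 Ω
Parallel: admittances add. Y = 1/R + 1/(jωL) + jωC
Y = (0.0251 + j0.0161) S
|Y| = 0.0298 S → |Z| = 1/|Y| = 33.5 Ω, ∠Z = −∠Y = -32.7°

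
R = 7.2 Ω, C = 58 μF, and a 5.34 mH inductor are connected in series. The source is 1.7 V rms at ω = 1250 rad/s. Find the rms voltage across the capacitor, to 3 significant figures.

X_L = ωL = 6.67 Ω
X_C = 1/(ωC) = 13.8 Ω
Net reactance X = X_L − X_C = -7.12 Ω
Z = 7.20 − j7.12 Ω
|Z| = √(7.20² + 7.12²) = 10.1 Ω
I = V/|Z| = 168 mA
V_C = I·|Z_C| = 0.168 × 13.8 = 2.32 V

2.32 V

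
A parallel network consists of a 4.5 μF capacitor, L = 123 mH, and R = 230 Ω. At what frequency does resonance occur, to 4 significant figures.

ω₀ = 1/√(LC) = 1/√(0.123 × 4.5e-06) = 1344 rad/s
f₀ = ω₀/(2π) = 213.9 Hz

213.9 Hz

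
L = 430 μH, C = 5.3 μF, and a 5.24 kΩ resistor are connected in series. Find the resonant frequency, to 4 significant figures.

ω₀ = 1/√(LC) = 1/√(0.00043 × 5.3e-06) = 20950 rad/s
f₀ = ω₀/(2π) = 3.334 kHz

3.334 kHz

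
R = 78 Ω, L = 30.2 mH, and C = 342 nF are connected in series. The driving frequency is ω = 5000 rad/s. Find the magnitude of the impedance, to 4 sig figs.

440.8 Ω

X_L = ωL = 151.0 Ω
X_C = 1/(ωC) = 584.8 Ω
Net reactance X = X_L − X_C = -433.8 Ω
Z = 78.00 − j433.8 Ω
|Z| = √(78.00² + 433.8²) = 440.8 Ω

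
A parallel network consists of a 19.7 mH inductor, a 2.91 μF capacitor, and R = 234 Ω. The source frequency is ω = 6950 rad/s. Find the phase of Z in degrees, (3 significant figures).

X_L = ωL = 137 Ω
X_C = 1/(ωC) = 49.4 Ω
Parallel: admittances add. Y = 1/R + 1/(jωL) + jωC
Y = (0.00427 + j0.0129) S
|Y| = 0.0136 S → |Z| = 1/|Y| = 73.5 Ω, ∠Z = −∠Y = -71.7°

-71.7°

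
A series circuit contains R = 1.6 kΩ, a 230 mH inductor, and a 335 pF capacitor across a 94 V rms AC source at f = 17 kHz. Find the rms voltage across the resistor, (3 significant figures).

40.2 V

ω = 2πf = 106800 rad/s
X_L = ωL = 24600 Ω
X_C = 1/(ωC) = 27900 Ω
Net reactance X = X_L − X_C = -3380 Ω
Z = 1600 − j3380 Ω
|Z| = √(1600² + 3380²) = 3740 Ω
I = V/|Z| = 25.1 mA
V_R = I·|Z_R| = 0.0251 × 1600 = 40.2 V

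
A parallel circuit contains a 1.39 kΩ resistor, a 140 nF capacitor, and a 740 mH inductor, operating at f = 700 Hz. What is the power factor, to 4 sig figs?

ω = 2πf = 4398 rad/s
X_L = ωL = 3255 Ω
X_C = 1/(ωC) = 1624 Ω
Parallel: admittances add. Y = 1/R + 1/(jωL) + jωC
Y = (0.0007194 + j0.0003085) S
|Y| = 0.0007828 S → |Z| = 1/|Y| = 1277 Ω, ∠Z = −∠Y = -23.21°
cos φ = cos(-23.21°) = 0.9191

0.9191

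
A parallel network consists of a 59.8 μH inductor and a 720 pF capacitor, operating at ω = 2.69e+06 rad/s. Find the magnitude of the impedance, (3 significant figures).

234 Ω

X_L = ωL = 161 Ω
X_C = 1/(ωC) = 516 Ω
Parallel: admittances add. Y = 1/(jωL) + jωC
Y = (0 − j0.00428) S
|Y| = 0.00428 S → |Z| = 1/|Y| = 234 Ω, ∠Z = −∠Y = 90.0°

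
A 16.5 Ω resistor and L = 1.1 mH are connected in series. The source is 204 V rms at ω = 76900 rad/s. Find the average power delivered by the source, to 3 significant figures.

X_L = ωL = 84.6 Ω
Z = 16.5 + j84.6 Ω
|Z| = √(16.5² + 84.6²) = 86.2 Ω
∠Z = arctan(84.6/16.5) = 79.0°
I = V/|Z| = 2.37 A
P = VI cos φ = 204 × 2.37 × cos(79.0°) = 92.4 W

92.4 W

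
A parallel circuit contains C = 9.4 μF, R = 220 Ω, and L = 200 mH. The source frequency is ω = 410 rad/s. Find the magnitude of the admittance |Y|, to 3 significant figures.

9.50 mS

X_L = ωL = 82.0 Ω
X_C = 1/(ωC) = 259 Ω
Parallel: admittances add. Y = 1/R + 1/(jωL) + jωC
Y = (0.00455 − j0.00834) S
|Y| = 0.00950 S → |Z| = 1/|Y| = 105 Ω, ∠Z = −∠Y = 61.4°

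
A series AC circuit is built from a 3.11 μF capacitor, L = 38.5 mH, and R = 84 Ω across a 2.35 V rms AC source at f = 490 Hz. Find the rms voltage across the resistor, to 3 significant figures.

ω = 2πf = 3079 rad/s
X_L = ωL = 119 Ω
X_C = 1/(ωC) = 104 Ω
Net reactance X = X_L − X_C = 14.1 Ω
Z = 84.0 + j14.1 Ω
|Z| = √(84.0² + 14.1²) = 85.2 Ω
I = V/|Z| = 27.6 mA
V_R = I·|Z_R| = 0.0276 × 84.0 = 2.32 V

2.32 V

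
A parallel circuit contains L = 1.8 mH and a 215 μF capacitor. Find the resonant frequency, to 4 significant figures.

255.8 Hz

ω₀ = 1/√(LC) = 1/√(0.0018 × 0.000215) = 1607 rad/s
f₀ = ω₀/(2π) = 255.8 Hz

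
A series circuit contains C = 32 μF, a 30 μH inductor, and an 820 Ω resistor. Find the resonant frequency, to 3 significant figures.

5.14 kHz

ω₀ = 1/√(LC) = 1/√(3e-05 × 3.2e-05) = 32270 rad/s
f₀ = ω₀/(2π) = 5.14 kHz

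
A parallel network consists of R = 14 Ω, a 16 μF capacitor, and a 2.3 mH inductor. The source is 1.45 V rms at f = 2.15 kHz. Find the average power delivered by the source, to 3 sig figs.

150 mW

ω = 2πf = 13510 rad/s
X_L = ωL = 31.1 Ω
X_C = 1/(ωC) = 4.63 Ω
Parallel: admittances add. Y = 1/R + 1/(jωL) + jωC
Y = (0.0714 + j0.184) S
|Y| = 0.197 S → |Z| = 1/|Y| = 5.07 Ω, ∠Z = −∠Y = -68.8°
I = V/|Z| = 286 mA
P = VI cos φ = 1.45 × 0.286 × cos(-68.8°) = 150 mW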